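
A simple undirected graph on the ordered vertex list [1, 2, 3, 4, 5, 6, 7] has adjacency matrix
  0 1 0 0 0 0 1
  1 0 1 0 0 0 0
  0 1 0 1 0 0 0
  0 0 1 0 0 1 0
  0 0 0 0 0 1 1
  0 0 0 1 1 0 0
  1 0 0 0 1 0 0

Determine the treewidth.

A width-2 tree decomposition is:
Bags: B1 = {1, 2, 3}  B2 = {1, 3, 4}  B3 = {1, 4, 6}  B4 = {1, 5, 6}  B5 = {1, 5, 7}
Tree: B1–B2, B2–B3, B3–B4, B4–B5
Each bag holds 3 vertices, so the decomposition has width 2, which upper-bounds the treewidth. For the lower bound, G contains the cycle 1–2–3–4–6–5–7–1, so G is not a forest; only forests have treewidth ≤ 1, hence tw(G) ≥ 2. The upper and lower bounds meet at 2, so that is the treewidth.

2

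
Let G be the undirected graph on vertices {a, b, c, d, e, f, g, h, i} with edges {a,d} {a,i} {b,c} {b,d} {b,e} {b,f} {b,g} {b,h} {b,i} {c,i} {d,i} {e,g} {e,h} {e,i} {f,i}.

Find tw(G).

A width-2 tree decomposition is:
Bags: B1 = {b, e, i}  B2 = {b, c, i}  B3 = {b, e, h}  B4 = {b, d, i}  B5 = {b, f, i}  B6 = {a, d, i}  B7 = {b, e, g}
Tree: B1–B2, B1–B3, B2–B4, B4–B5, B4–B6, B1–B7
The largest bag has 3 vertices, giving width 2; this decomposition certifies tw(G) ≤ 2. Conversely, {a, d, i} is a clique of size 3, and the vertices of any clique must share a bag in every tree decomposition; so some bag has ≥ 3 vertices and tw(G) ≥ 2. Hence tw(G) = 2 exactly.

2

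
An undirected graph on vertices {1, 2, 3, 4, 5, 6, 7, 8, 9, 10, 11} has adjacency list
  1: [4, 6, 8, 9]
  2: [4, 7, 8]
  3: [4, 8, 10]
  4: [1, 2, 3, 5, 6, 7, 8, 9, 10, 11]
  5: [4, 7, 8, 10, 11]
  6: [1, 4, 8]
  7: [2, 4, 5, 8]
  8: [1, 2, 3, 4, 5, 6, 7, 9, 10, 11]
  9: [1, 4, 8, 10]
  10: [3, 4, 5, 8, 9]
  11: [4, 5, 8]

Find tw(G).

3

A width-3 tree decomposition is:
Bags: B1 = {4, 5, 8, 10}  B2 = {4, 8, 9, 10}  B3 = {3, 4, 8, 10}  B4 = {4, 5, 7, 8}  B5 = {1, 4, 8, 9}  B6 = {2, 4, 7, 8}  B7 = {1, 4, 6, 8}  B8 = {4, 5, 8, 11}
Tree: B1–B2, B1–B3, B1–B4, B2–B5, B4–B6, B5–B7, B4–B8
Each bag holds 4 vertices, so the decomposition has width 3, which upper-bounds the treewidth. Conversely, {1, 4, 8, 9} is a clique of size 4, and the vertices of any clique must share a bag in every tree decomposition; so some bag has ≥ 4 vertices and tw(G) ≥ 3. Therefore the treewidth is 3.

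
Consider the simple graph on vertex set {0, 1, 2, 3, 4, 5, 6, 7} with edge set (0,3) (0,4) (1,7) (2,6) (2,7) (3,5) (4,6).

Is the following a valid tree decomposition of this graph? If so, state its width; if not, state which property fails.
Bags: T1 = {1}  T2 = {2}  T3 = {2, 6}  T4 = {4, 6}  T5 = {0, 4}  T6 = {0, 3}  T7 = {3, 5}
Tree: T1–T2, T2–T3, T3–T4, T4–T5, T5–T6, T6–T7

No — vertex 7 appears in no bag.

A tree decomposition must satisfy three properties: every vertex lies in some bag; for every edge, both endpoints lie together in some bag; and for every vertex, the bags containing it form a connected subtree. Here vertex 7 appears in no bag, so the decomposition is invalid.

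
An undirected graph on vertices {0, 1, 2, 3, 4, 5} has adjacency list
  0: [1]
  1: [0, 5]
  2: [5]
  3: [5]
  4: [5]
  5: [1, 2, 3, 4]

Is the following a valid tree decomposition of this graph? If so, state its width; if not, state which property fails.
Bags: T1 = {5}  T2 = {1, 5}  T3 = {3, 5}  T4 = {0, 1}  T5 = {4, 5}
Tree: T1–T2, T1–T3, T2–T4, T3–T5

No — vertex 2 appears in no bag.

A tree decomposition must satisfy three properties: every vertex lies in some bag; for every edge, both endpoints lie together in some bag; and for every vertex, the bags containing it form a connected subtree. Here vertex 2 appears in no bag, so the decomposition is invalid.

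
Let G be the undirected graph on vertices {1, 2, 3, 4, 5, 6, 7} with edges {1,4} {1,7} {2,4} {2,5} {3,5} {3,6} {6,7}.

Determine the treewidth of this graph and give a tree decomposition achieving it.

Each bag holds 3 vertices, so the decomposition has width 2, which upper-bounds the treewidth. Since 1–7–6–3–5–2–4–1 is a cycle in G, G is not acyclic. Forests are exactly the graphs of treewidth ≤ 1, so tw(G) ≥ 2. Therefore the treewidth is 2.

Treewidth 2.
Bags: B1 = {1, 6, 7}  B2 = {1, 3, 6}  B3 = {1, 3, 5}  B4 = {1, 2, 5}  B5 = {1, 2, 4}
Tree: B1–B2, B2–B3, B3–B4, B4–B5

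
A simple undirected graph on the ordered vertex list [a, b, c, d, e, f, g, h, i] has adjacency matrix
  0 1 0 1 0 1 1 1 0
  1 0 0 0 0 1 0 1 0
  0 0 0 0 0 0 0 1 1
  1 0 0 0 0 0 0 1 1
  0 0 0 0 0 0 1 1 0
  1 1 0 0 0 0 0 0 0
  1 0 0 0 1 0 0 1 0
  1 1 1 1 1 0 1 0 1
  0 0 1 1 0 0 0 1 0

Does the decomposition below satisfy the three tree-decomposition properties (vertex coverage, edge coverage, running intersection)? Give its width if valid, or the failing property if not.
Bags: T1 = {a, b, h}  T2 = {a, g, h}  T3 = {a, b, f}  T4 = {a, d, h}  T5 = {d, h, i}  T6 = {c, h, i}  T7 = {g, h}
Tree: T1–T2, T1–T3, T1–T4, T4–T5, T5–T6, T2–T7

No — vertex e appears in no bag.

A tree decomposition must satisfy three properties: every vertex lies in some bag; for every edge, both endpoints lie together in some bag; and for every vertex, the bags containing it form a connected subtree. Here vertex e appears in no bag, so the decomposition is invalid.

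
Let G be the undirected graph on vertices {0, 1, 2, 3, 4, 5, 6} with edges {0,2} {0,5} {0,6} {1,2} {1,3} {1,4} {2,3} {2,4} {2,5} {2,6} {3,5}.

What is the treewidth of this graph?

2

A width-2 tree decomposition is:
Bags: B1 = {0, 2, 5}  B2 = {2, 3, 5}  B3 = {1, 2, 3}  B4 = {0, 2, 6}  B5 = {1, 2, 4}
Tree: B1–B2, B2–B3, B1–B4, B3–B5
Each bag holds 3 vertices, so the decomposition has width 2, which upper-bounds the treewidth. For the lower bound, the 3 vertices {0, 2, 5} are pairwise adjacent, and any tree decomposition puts a clique entirely inside one bag — forcing width ≥ 2. The upper and lower bounds meet at 2, so that is the treewidth.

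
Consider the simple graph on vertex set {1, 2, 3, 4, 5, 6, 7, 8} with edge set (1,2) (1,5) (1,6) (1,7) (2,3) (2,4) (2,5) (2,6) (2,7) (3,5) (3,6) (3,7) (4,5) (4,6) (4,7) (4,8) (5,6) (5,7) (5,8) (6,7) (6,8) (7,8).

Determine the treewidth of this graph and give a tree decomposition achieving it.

The largest bag has 5 vertices, giving width 4; this decomposition certifies tw(G) ≤ 4. Conversely, {4, 5, 6, 7, 8} is a clique of size 5, and the vertices of any clique must share a bag in every tree decomposition; so some bag has ≥ 5 vertices and tw(G) ≥ 4. Therefore the treewidth is 4.

Treewidth 4.
Bags: B1 = {2, 3, 5, 6, 7}  B2 = {1, 2, 5, 6, 7}  B3 = {2, 4, 5, 6, 7}  B4 = {4, 5, 6, 7, 8}
Tree: B1–B2, B2–B3, B3–B4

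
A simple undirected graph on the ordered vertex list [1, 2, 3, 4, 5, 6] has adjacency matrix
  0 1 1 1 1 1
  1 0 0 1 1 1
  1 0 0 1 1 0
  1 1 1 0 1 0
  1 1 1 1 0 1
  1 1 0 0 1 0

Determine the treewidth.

3

A width-3 tree decomposition is:
Bags: B1 = {1, 2, 4, 5}  B2 = {1, 3, 4, 5}  B3 = {1, 2, 5, 6}
Tree: B1–B2, B1–B3
Every bag has size at most 4, so the width is 4 − 1 = 3 and tw(G) ≤ 3. For the lower bound, the 4 vertices {1, 2, 4, 5} are pairwise adjacent, and any tree decomposition puts a clique entirely inside one bag — forcing width ≥ 3. Combining the bounds, tw(G) = 3.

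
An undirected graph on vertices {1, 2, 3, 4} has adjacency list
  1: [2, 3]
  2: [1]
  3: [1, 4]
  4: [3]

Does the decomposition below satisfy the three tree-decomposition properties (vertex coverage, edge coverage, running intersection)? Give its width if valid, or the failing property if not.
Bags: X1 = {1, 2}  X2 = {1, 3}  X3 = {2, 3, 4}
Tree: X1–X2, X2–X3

A tree decomposition must satisfy three properties: every vertex lies in some bag; for every edge, both endpoints lie together in some bag; and for every vertex, the bags containing it form a connected subtree. Here bags containing vertex 2 are not connected in the tree, so the decomposition is invalid.

No — bags containing vertex 2 are not connected in the tree.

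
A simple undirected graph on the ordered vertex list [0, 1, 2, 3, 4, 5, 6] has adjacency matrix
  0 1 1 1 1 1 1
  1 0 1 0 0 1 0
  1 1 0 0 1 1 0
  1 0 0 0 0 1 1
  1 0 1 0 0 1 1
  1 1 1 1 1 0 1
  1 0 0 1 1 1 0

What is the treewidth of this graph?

A width-3 tree decomposition is:
Bags: B1 = {0, 2, 4, 5}  B2 = {0, 1, 2, 5}  B3 = {0, 4, 5, 6}  B4 = {0, 3, 5, 6}
Tree: B1–B2, B1–B3, B3–B4
The largest bag has 4 vertices, giving width 3; this decomposition certifies tw(G) ≤ 3. Conversely, {0, 1, 2, 5} is a clique of size 4, and the vertices of any clique must share a bag in every tree decomposition; so some bag has ≥ 4 vertices and tw(G) ≥ 3. Therefore the treewidth is 3.

3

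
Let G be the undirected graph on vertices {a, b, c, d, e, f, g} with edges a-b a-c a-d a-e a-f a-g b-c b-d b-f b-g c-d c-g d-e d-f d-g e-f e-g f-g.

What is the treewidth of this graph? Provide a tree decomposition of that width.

Treewidth 4.
One optimal decomposition is:
Bags: B1 = {a, b, d, f, g}  B2 = {a, d, e, f, g}  B3 = {a, b, c, d, g}
Tree: B1–B2, B1–B3

Every bag has size at most 5, so the width is 5 − 1 = 4 and tw(G) ≤ 4. For the lower bound, the 5 vertices {a, b, c, d, g} are pairwise adjacent, and any tree decomposition puts a clique entirely inside one bag — forcing width ≥ 4. The upper and lower bounds meet at 4, so that is the treewidth.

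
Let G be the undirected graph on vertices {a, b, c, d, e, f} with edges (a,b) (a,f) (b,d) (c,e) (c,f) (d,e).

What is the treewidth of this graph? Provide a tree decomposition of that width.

The largest bag has 3 vertices, giving width 2; this decomposition certifies tw(G) ≤ 2. The edges e–d–b–a–f–c–e form a cycle, so G is not a tree and its treewidth is at least 2. The upper and lower bounds meet at 2, so that is the treewidth.

Treewidth 2.
One optimal decomposition is:
Bags: B1 = {b, d, e}  B2 = {a, b, e}  B3 = {a, e, f}  B4 = {c, e, f}
Tree: B1–B2, B2–B3, B3–B4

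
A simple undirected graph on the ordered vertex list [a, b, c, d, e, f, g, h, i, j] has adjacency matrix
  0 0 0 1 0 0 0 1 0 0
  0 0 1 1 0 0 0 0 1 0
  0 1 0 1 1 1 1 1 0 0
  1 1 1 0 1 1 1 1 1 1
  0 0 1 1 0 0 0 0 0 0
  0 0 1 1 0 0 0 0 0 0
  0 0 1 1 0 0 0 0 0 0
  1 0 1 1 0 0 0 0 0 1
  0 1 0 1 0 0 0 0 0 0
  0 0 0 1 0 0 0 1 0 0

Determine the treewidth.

2

A width-2 tree decomposition is:
Bags: B1 = {c, d, f}  B2 = {c, d, e}  B3 = {b, c, d}  B4 = {c, d, h}  B5 = {d, h, j}  B6 = {a, d, h}  B7 = {c, d, g}  B8 = {b, d, i}
Tree: B1–B2, B1–B3, B1–B4, B4–B5, B4–B6, B3–B7, B3–B8
Each bag holds 3 vertices, so the decomposition has width 2, which upper-bounds the treewidth. Conversely, {d, h, j} is a clique of size 3, and the vertices of any clique must share a bag in every tree decomposition; so some bag has ≥ 3 vertices and tw(G) ≥ 2. Therefore the treewidth is 2.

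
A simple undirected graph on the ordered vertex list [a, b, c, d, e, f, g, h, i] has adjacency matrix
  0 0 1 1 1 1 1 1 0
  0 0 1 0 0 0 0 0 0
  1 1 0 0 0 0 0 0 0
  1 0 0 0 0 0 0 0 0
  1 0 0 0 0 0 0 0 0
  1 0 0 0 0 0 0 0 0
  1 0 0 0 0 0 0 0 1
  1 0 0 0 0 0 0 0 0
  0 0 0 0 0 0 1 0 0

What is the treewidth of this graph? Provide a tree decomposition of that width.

Treewidth 1.
Bags: B1 = {a, g}  B2 = {a, d}  B3 = {a, e}  B4 = {a, h}  B5 = {a, c}  B6 = {g, i}  B7 = {a, f}  B8 = {b, c}
Tree: B1–B2, B2–B3, B3–B4, B2–B5, B1–B6, B2–B7, B5–B8

Every bag has size at most 2, so the width is 2 − 1 = 1 and tw(G) ≤ 1. Any graph with an edge has treewidth ≥ 1, and G has the edge g–a. Hence tw(G) = 1 exactly.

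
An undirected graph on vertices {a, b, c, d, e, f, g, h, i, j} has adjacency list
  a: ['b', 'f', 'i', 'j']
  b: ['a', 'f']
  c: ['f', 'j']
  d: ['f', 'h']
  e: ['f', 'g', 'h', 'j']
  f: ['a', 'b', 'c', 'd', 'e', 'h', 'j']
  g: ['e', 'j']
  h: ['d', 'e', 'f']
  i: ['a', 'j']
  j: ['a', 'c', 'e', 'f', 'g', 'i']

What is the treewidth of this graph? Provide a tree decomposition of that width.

The largest bag has 3 vertices, giving width 2; this decomposition certifies tw(G) ≤ 2. For the lower bound, the 3 vertices {e, g, j} are pairwise adjacent, and any tree decomposition puts a clique entirely inside one bag — forcing width ≥ 2. Combining the bounds, tw(G) = 2.

Treewidth 2.
Bags: B1 = {a, f, j}  B2 = {c, f, j}  B3 = {e, f, j}  B4 = {e, g, j}  B5 = {e, f, h}  B6 = {a, i, j}  B7 = {d, f, h}  B8 = {a, b, f}
Tree: B1–B2, B1–B3, B3–B4, B3–B5, B1–B6, B5–B7, B1–B8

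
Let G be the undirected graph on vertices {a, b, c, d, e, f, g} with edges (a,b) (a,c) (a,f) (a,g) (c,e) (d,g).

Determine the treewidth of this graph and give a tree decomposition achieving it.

The largest bag has 2 vertices, giving width 1; this decomposition certifies tw(G) ≤ 1. G has an edge, so its treewidth is at least 1. Therefore the treewidth is 1.

Treewidth 1.
One such decomposition:
Bags: B1 = {a, f}  B2 = {a, g}  B3 = {a, b}  B4 = {d, g}  B5 = {a, c}  B6 = {c, e}
Tree: B1–B2, B2–B3, B2–B4, B3–B5, B5–B6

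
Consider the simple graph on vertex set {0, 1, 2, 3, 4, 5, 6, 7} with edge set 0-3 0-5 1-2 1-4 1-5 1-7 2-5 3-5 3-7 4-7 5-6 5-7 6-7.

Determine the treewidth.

A width-2 tree decomposition is:
Bags: B1 = {1, 2, 5}  B2 = {1, 5, 7}  B3 = {3, 5, 7}  B4 = {5, 6, 7}  B5 = {1, 4, 7}  B6 = {0, 3, 5}
Tree: B1–B2, B2–B3, B3–B4, B2–B5, B3–B6
Each bag holds 3 vertices, so the decomposition has width 2, which upper-bounds the treewidth. For the lower bound, the 3 vertices {1, 4, 7} are pairwise adjacent, and any tree decomposition puts a clique entirely inside one bag — forcing width ≥ 2. Therefore the treewidth is 2.

2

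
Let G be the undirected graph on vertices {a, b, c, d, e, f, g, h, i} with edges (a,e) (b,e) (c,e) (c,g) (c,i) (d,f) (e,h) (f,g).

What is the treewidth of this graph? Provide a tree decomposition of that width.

Treewidth 1.
One such decomposition:
Bags: B1 = {c, e}  B2 = {c, g}  B3 = {f, g}  B4 = {b, e}  B5 = {c, i}  B6 = {e, h}  B7 = {d, f}  B8 = {a, e}
Tree: B1–B2, B2–B3, B1–B4, B2–B5, B1–B6, B3–B7, B1–B8

Every bag has size at most 2, so the width is 2 − 1 = 1 and tw(G) ≤ 1. G has an edge, so its treewidth is at least 1. Hence tw(G) = 1 exactly.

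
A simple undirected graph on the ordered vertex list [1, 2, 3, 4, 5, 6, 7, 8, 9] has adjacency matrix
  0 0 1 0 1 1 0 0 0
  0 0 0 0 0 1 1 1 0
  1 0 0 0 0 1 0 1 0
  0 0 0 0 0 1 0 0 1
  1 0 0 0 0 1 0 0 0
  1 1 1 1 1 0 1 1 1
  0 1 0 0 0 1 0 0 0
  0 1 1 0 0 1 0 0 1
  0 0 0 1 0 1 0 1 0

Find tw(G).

2

A width-2 tree decomposition is:
Bags: B1 = {2, 6, 8}  B2 = {6, 8, 9}  B3 = {2, 6, 7}  B4 = {4, 6, 9}  B5 = {3, 6, 8}  B6 = {1, 3, 6}  B7 = {1, 5, 6}
Tree: B1–B2, B1–B3, B2–B4, B1–B5, B5–B6, B6–B7
Every bag has size at most 3, so the width is 3 − 1 = 2 and tw(G) ≤ 2. For the lower bound, the 3 vertices {1, 3, 6} are pairwise adjacent, and any tree decomposition puts a clique entirely inside one bag — forcing width ≥ 2. Hence tw(G) = 2 exactly.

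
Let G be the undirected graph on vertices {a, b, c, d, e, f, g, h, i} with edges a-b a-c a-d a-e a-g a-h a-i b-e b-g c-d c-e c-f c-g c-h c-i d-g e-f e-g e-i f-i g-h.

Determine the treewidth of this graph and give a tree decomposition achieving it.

Treewidth 3.
Bags: B1 = {a, c, d, g}  B2 = {a, c, g, h}  B3 = {a, c, e, g}  B4 = {a, c, e, i}  B5 = {a, b, e, g}  B6 = {c, e, f, i}
Tree: B1–B2, B2–B3, B3–B4, B3–B5, B4–B6

Each bag holds 4 vertices, so the decomposition has width 3, which upper-bounds the treewidth. Conversely, {a, c, d, g} is a clique of size 4, and the vertices of any clique must share a bag in every tree decomposition; so some bag has ≥ 4 vertices and tw(G) ≥ 3. The upper and lower bounds meet at 3, so that is the treewidth.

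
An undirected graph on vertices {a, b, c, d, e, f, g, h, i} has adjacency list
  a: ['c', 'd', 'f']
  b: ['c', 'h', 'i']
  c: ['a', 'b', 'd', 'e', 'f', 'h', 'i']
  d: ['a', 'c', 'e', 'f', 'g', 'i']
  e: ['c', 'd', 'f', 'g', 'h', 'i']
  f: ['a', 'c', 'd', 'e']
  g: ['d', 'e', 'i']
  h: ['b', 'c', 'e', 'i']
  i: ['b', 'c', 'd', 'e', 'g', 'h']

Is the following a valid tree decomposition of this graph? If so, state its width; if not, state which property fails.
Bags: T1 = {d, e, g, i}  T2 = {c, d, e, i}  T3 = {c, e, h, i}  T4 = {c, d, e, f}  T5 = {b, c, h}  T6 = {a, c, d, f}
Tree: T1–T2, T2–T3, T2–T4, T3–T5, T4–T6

No — edge (i,b) lies in no bag.

A tree decomposition must satisfy three properties: every vertex lies in some bag; for every edge, both endpoints lie together in some bag; and for every vertex, the bags containing it form a connected subtree. Here edge (i,b) lies in no bag, so the decomposition is invalid.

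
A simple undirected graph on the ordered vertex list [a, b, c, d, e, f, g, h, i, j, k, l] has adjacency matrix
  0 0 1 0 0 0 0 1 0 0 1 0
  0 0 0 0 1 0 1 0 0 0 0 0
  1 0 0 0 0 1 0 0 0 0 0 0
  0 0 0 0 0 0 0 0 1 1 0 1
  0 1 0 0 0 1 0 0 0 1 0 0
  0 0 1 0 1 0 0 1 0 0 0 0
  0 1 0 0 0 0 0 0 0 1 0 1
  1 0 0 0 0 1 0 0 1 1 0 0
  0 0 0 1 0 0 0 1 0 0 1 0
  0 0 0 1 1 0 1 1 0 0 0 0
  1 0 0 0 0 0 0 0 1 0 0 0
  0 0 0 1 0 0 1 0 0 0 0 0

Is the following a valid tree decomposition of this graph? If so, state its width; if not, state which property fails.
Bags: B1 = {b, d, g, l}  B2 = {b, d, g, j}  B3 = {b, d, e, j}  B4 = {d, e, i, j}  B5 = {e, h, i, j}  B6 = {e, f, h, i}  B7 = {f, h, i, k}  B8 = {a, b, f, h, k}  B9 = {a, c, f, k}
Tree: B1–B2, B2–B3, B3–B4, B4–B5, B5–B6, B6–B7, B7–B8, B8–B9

A tree decomposition must satisfy three properties: every vertex lies in some bag; for every edge, both endpoints lie together in some bag; and for every vertex, the bags containing it form a connected subtree. Here bags containing vertex b are not connected in the tree, so the decomposition is invalid.

No — bags containing vertex b are not connected in the tree.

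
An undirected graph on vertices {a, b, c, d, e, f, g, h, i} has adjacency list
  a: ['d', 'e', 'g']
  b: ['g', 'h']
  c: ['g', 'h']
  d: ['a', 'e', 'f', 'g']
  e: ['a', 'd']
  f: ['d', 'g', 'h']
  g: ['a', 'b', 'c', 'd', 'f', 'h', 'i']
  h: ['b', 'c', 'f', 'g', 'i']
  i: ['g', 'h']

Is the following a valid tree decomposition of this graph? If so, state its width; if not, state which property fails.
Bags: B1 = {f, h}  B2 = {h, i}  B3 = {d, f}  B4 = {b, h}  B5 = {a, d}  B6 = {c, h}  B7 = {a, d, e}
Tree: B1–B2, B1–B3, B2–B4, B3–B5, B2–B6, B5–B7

A tree decomposition must satisfy three properties: every vertex lies in some bag; for every edge, both endpoints lie together in some bag; and for every vertex, the bags containing it form a connected subtree. Here vertex g appears in no bag, so the decomposition is invalid.

No — vertex g appears in no bag.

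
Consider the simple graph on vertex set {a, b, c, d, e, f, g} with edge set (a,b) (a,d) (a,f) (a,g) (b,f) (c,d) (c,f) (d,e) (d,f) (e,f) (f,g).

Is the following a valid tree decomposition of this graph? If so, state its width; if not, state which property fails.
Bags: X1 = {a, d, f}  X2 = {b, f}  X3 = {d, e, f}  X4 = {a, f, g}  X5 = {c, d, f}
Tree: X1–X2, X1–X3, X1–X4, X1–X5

A tree decomposition must satisfy three properties: every vertex lies in some bag; for every edge, both endpoints lie together in some bag; and for every vertex, the bags containing it form a connected subtree. Here edge (a,b) lies in no bag, so the decomposition is invalid.

No — edge (a,b) lies in no bag.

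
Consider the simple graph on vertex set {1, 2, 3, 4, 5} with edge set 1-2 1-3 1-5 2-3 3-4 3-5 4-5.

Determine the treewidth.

A width-2 tree decomposition is:
Bags: B1 = {1, 2, 3}  B2 = {1, 3, 5}  B3 = {3, 4, 5}
Tree: B1–B2, B2–B3
The largest bag has 3 vertices, giving width 2; this decomposition certifies tw(G) ≤ 2. Conversely, {1, 2, 3} is a clique of size 3, and the vertices of any clique must share a bag in every tree decomposition; so some bag has ≥ 3 vertices and tw(G) ≥ 2. Combining the bounds, tw(G) = 2.

2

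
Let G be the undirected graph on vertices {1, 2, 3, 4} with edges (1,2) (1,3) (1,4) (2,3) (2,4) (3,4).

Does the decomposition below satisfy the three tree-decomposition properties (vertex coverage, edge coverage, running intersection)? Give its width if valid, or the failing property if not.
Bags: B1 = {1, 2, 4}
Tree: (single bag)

No — vertex 3 appears in no bag.

A tree decomposition must satisfy three properties: every vertex lies in some bag; for every edge, both endpoints lie together in some bag; and for every vertex, the bags containing it form a connected subtree. Here vertex 3 appears in no bag, so the decomposition is invalid.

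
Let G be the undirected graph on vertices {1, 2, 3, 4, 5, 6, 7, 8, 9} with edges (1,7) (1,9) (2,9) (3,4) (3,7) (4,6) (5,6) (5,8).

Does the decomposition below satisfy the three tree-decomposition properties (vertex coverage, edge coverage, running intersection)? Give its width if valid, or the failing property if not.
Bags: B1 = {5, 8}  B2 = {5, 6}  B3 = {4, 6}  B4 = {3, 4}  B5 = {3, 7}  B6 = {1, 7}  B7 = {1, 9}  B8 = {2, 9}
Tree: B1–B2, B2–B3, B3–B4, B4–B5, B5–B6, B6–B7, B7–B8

Yes; width 1.

Vertex coverage: the bags together contain {1, 2, 3, 4, 5, 6, 7, 8, 9}, the full vertex set. Edge coverage: each edge of G has both endpoints in at least one bag. Running intersection: for every vertex, the bags containing it form a connected subtree. All three properties hold, so this is a valid tree decomposition of width max|bag| − 1 = 1, and hence tw(G) ≤ 1.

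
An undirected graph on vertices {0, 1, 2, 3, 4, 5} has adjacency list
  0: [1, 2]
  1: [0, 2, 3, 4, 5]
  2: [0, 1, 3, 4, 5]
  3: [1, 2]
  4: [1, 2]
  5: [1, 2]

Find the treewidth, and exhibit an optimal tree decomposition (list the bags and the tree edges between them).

Each bag holds 3 vertices, so the decomposition has width 2, which upper-bounds the treewidth. Conversely, {0, 1, 2} is a clique of size 3, and the vertices of any clique must share a bag in every tree decomposition; so some bag has ≥ 3 vertices and tw(G) ≥ 2. Therefore the treewidth is 2.

Treewidth 2.
One optimal decomposition is:
Bags: B1 = {1, 2, 4}  B2 = {1, 2, 3}  B3 = {0, 1, 2}  B4 = {1, 2, 5}
Tree: B1–B2, B2–B3, B3–B4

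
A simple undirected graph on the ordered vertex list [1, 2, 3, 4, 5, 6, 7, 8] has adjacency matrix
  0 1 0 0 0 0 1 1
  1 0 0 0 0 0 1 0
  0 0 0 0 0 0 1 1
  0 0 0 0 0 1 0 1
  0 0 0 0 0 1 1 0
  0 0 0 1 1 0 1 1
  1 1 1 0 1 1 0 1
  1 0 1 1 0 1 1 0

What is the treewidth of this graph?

2

A width-2 tree decomposition is:
Bags: B1 = {1, 7, 8}  B2 = {6, 7, 8}  B3 = {1, 2, 7}  B4 = {3, 7, 8}  B5 = {5, 6, 7}  B6 = {4, 6, 8}
Tree: B1–B2, B1–B3, B1–B4, B2–B5, B2–B6
Every bag has size at most 3, so the width is 3 − 1 = 2 and tw(G) ≤ 2. Conversely, {4, 6, 8} is a clique of size 3, and the vertices of any clique must share a bag in every tree decomposition; so some bag has ≥ 3 vertices and tw(G) ≥ 2. Combining the bounds, tw(G) = 2.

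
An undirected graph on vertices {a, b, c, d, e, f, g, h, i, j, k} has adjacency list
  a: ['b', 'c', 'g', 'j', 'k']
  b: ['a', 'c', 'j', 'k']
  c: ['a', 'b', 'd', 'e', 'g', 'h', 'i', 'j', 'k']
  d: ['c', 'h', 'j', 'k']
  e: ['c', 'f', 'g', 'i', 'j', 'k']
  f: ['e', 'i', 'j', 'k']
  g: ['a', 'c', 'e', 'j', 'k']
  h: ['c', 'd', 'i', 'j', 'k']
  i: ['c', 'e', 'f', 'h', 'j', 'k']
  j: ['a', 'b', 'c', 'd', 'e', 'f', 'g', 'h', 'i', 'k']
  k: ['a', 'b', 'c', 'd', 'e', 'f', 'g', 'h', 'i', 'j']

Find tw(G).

A width-4 tree decomposition is:
Bags: B1 = {c, e, i, j, k}  B2 = {c, e, g, j, k}  B3 = {e, f, i, j, k}  B4 = {c, h, i, j, k}  B5 = {c, d, h, j, k}  B6 = {a, c, g, j, k}  B7 = {a, b, c, j, k}
Tree: B1–B2, B1–B3, B1–B4, B4–B5, B2–B6, B6–B7
Each bag holds 5 vertices, so the decomposition has width 4, which upper-bounds the treewidth. On the other hand G contains the 5-clique {c, d, h, j, k}. A clique must lie in a single bag of any decomposition, so no decomposition can have width below 4. Combining the bounds, tw(G) = 4.

4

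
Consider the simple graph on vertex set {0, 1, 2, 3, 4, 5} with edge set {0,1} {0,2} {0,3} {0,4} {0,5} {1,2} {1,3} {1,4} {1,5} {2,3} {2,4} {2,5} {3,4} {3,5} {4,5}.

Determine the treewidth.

5

A width-5 tree decomposition is:
Bags: B1 = {0, 1, 2, 3, 4, 5}
Tree: (single bag)
A single bag containing all 6 vertices is trivially a valid decomposition of width 5. For the lower bound, the 6 vertices {0, 1, 2, 3, 4, 5} are pairwise adjacent, and any tree decomposition puts a clique entirely inside one bag — forcing width ≥ 5. The upper and lower bounds meet at 5, so that is the treewidth.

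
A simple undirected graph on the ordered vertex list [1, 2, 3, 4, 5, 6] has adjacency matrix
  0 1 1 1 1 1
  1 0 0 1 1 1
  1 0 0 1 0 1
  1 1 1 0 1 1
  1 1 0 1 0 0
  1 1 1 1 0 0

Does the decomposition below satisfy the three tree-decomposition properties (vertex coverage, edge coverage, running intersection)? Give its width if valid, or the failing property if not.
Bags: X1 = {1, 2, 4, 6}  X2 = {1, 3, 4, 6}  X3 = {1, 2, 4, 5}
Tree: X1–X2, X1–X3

Yes; width 3.

Vertex coverage: the bags together contain {1, 2, 3, 4, 5, 6}, the full vertex set. Edge coverage: each edge of G has both endpoints in at least one bag. Running intersection: for every vertex, the bags containing it form a connected subtree. All three properties hold, so this is a valid tree decomposition of width max|bag| − 1 = 3, and hence tw(G) ≤ 3.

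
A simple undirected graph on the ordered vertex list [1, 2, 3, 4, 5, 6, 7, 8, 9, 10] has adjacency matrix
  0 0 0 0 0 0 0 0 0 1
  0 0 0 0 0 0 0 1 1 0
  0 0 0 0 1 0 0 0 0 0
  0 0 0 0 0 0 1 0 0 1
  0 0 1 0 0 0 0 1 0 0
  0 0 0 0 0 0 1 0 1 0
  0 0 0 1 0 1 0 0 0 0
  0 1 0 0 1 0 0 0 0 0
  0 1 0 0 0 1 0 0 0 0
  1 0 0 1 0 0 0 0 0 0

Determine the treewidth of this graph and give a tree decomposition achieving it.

Treewidth 1.
One such decomposition:
Bags: B1 = {3, 5}  B2 = {5, 8}  B3 = {2, 8}  B4 = {2, 9}  B5 = {6, 9}  B6 = {6, 7}  B7 = {4, 7}  B8 = {4, 10}  B9 = {1, 10}
Tree: B1–B2, B2–B3, B3–B4, B4–B5, B5–B6, B6–B7, B7–B8, B8–B9

Every bag has size at most 2, so the width is 2 − 1 = 1 and tw(G) ≤ 1. Since G has at least one edge (e.g. 3–5), it is not an edgeless graph, so tw(G) ≥ 1. Therefore the treewidth is 1.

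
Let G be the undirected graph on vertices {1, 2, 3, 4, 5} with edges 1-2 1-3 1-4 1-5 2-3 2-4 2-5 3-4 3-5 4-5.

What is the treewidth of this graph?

A width-4 tree decomposition is:
Bags: B1 = {1, 2, 3, 4, 5}
Tree: (single bag)
A single bag containing all 5 vertices is trivially a valid decomposition of width 4. On the other hand G contains the 5-clique {1, 2, 3, 4, 5}. A clique must lie in a single bag of any decomposition, so no decomposition can have width below 4. Combining the bounds, tw(G) = 4.

4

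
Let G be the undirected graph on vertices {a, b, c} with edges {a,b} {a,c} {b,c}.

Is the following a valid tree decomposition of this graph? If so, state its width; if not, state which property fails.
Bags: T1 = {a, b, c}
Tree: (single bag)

Every vertex of G appears in some bag (union = {a, b, c}); every edge is covered by a bag; and for each vertex v the set of bags containing v is connected in the bag tree. The decomposition is therefore valid. The largest bag has 3 vertices, so the width is 2.

Yes; width 2.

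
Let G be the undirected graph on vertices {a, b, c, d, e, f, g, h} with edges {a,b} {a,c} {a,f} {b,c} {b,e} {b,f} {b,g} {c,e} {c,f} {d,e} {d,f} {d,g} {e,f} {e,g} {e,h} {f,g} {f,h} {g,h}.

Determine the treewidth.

3

A width-3 tree decomposition is:
Bags: B1 = {b, e, f, g}  B2 = {b, c, e, f}  B3 = {a, b, c, f}  B4 = {e, f, g, h}  B5 = {d, e, f, g}
Tree: B1–B2, B2–B3, B1–B4, B4–B5
Each bag holds 4 vertices, so the decomposition has width 3, which upper-bounds the treewidth. For the lower bound, the 4 vertices {d, e, f, g} are pairwise adjacent, and any tree decomposition puts a clique entirely inside one bag — forcing width ≥ 3. Hence tw(G) = 3 exactly.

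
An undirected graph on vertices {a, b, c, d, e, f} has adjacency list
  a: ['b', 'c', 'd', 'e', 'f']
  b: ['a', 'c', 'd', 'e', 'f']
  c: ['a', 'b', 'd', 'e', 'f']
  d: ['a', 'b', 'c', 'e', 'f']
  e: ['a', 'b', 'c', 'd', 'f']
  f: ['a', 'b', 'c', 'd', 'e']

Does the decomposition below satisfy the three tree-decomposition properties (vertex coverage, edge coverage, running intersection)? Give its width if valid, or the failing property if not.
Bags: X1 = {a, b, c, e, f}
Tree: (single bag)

A tree decomposition must satisfy three properties: every vertex lies in some bag; for every edge, both endpoints lie together in some bag; and for every vertex, the bags containing it form a connected subtree. Here vertex d appears in no bag, so the decomposition is invalid.

No — vertex d appears in no bag.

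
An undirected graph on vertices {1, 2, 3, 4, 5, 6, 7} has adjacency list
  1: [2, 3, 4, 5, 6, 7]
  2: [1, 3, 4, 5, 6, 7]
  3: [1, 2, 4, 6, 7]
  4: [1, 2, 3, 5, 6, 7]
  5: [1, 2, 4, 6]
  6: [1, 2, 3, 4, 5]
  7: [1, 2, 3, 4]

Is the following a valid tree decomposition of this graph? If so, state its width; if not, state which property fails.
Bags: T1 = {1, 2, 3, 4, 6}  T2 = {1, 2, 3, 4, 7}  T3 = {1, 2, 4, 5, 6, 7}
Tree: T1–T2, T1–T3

A tree decomposition must satisfy three properties: every vertex lies in some bag; for every edge, both endpoints lie together in some bag; and for every vertex, the bags containing it form a connected subtree. Here bags containing vertex 7 are not connected in the tree, so the decomposition is invalid.

No — bags containing vertex 7 are not connected in the tree.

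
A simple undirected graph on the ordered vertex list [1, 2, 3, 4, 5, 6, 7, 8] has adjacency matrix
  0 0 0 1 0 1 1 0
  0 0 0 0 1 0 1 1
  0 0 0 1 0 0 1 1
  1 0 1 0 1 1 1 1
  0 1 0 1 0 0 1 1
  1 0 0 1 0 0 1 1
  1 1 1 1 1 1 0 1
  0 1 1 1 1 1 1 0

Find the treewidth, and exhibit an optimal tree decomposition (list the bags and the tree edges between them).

Each bag holds 4 vertices, so the decomposition has width 3, which upper-bounds the treewidth. On the other hand G contains the 4-clique {2, 5, 7, 8}. A clique must lie in a single bag of any decomposition, so no decomposition can have width below 3. Combining the bounds, tw(G) = 3.

Treewidth 3.
Bags: B1 = {4, 5, 7, 8}  B2 = {2, 5, 7, 8}  B3 = {3, 4, 7, 8}  B4 = {4, 6, 7, 8}  B5 = {1, 4, 6, 7}
Tree: B1–B2, B1–B3, B3–B4, B4–B5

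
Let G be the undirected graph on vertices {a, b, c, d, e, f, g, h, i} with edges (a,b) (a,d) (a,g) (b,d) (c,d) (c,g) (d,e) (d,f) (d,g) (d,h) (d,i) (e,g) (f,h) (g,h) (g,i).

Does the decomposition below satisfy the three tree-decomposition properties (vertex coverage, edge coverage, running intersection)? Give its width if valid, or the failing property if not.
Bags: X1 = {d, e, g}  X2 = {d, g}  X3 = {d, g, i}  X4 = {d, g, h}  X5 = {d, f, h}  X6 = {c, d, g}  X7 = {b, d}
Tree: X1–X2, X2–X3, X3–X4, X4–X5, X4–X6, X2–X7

No — vertex a appears in no bag.

A tree decomposition must satisfy three properties: every vertex lies in some bag; for every edge, both endpoints lie together in some bag; and for every vertex, the bags containing it form a connected subtree. Here vertex a appears in no bag, so the decomposition is invalid.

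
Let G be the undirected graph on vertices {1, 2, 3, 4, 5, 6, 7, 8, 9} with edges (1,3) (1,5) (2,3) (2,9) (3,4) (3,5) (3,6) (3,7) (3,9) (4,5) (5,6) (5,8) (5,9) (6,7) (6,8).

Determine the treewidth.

A width-2 tree decomposition is:
Bags: B1 = {1, 3, 5}  B2 = {3, 5, 9}  B3 = {3, 4, 5}  B4 = {2, 3, 9}  B5 = {3, 5, 6}  B6 = {3, 6, 7}  B7 = {5, 6, 8}
Tree: B1–B2, B2–B3, B2–B4, B1–B5, B5–B6, B5–B7
The largest bag has 3 vertices, giving width 2; this decomposition certifies tw(G) ≤ 2. Conversely, {5, 6, 8} is a clique of size 3, and the vertices of any clique must share a bag in every tree decomposition; so some bag has ≥ 3 vertices and tw(G) ≥ 2. Combining the bounds, tw(G) = 2.

2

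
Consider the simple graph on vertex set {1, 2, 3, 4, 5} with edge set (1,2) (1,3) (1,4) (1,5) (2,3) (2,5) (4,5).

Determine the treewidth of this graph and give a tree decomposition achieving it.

Each bag holds 3 vertices, so the decomposition has width 2, which upper-bounds the treewidth. On the other hand G contains the 3-clique {1, 2, 3}. A clique must lie in a single bag of any decomposition, so no decomposition can have width below 2. Therefore the treewidth is 2.

Treewidth 2.
One optimal decomposition is:
Bags: B1 = {1, 4, 5}  B2 = {1, 2, 5}  B3 = {1, 2, 3}
Tree: B1–B2, B2–B3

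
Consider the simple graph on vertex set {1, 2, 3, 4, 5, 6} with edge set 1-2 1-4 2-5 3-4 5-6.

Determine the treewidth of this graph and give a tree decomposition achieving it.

Treewidth 1.
Bags: B1 = {5, 6}  B2 = {2, 5}  B3 = {1, 2}  B4 = {1, 4}  B5 = {3, 4}
Tree: B1–B2, B2–B3, B3–B4, B4–B5

Every bag has size at most 2, so the width is 2 − 1 = 1 and tw(G) ≤ 1. Any graph with an edge has treewidth ≥ 1, and G has the edge 6–5. Combining the bounds, tw(G) = 1.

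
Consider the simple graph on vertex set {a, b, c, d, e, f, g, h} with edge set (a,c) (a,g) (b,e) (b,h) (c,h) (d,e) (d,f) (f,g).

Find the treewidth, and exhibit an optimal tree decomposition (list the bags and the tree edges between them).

Treewidth 2.
One such decomposition:
Bags: B1 = {a, c, g}  B2 = {c, g, h}  B3 = {b, g, h}  B4 = {b, e, g}  B5 = {d, e, g}  B6 = {d, f, g}
Tree: B1–B2, B2–B3, B3–B4, B4–B5, B5–B6

Every bag has size at most 3, so the width is 3 − 1 = 2 and tw(G) ≤ 2. The edges g–a–c–h–b–e–d–f–g form a cycle, so G is not a tree and its treewidth is at least 2. The upper and lower bounds meet at 2, so that is the treewidth.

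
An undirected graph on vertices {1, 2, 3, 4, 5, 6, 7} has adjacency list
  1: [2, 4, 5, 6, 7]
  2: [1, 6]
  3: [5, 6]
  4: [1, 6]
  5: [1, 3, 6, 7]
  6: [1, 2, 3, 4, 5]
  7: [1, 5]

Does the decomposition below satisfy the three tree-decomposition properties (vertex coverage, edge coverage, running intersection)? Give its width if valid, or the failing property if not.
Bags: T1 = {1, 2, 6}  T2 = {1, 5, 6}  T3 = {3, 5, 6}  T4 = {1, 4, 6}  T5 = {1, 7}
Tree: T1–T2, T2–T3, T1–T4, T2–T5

A tree decomposition must satisfy three properties: every vertex lies in some bag; for every edge, both endpoints lie together in some bag; and for every vertex, the bags containing it form a connected subtree. Here edge (5,7) lies in no bag, so the decomposition is invalid.

No — edge (5,7) lies in no bag.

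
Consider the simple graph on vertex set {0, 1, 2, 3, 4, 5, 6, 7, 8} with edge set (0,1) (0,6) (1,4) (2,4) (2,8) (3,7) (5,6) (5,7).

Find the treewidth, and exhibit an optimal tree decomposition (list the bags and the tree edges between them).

Treewidth 1.
Bags: B1 = {3, 7}  B2 = {5, 7}  B3 = {5, 6}  B4 = {0, 6}  B5 = {0, 1}  B6 = {1, 4}  B7 = {2, 4}  B8 = {2, 8}
Tree: B1–B2, B2–B3, B3–B4, B4–B5, B5–B6, B6–B7, B7–B8

The largest bag has 2 vertices, giving width 1; this decomposition certifies tw(G) ≤ 1. Since G has at least one edge (e.g. 3–7), it is not an edgeless graph, so tw(G) ≥ 1. The upper and lower bounds meet at 1, so that is the treewidth.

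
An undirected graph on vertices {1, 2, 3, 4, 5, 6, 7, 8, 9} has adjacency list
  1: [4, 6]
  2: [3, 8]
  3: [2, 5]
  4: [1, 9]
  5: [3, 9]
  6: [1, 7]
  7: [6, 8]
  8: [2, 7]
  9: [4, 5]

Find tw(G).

2

A width-2 tree decomposition is:
Bags: B1 = {4, 5, 9}  B2 = {3, 4, 5}  B3 = {2, 3, 4}  B4 = {2, 4, 8}  B5 = {4, 7, 8}  B6 = {4, 6, 7}  B7 = {1, 4, 6}
Tree: B1–B2, B2–B3, B3–B4, B4–B5, B5–B6, B6–B7
The largest bag has 3 vertices, giving width 2; this decomposition certifies tw(G) ≤ 2. For the lower bound, G contains the cycle 4–9–5–3–2–8–7–6–1–4, so G is not a forest; only forests have treewidth ≤ 1, hence tw(G) ≥ 2. Hence tw(G) = 2 exactly.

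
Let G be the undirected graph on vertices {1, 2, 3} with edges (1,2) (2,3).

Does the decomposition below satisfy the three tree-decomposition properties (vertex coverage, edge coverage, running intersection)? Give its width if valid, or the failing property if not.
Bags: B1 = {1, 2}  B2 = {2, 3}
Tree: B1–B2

Yes; width 1.

Vertex coverage: the bags together contain {1, 2, 3}, the full vertex set. Edge coverage: each edge of G has both endpoints in at least one bag. Running intersection: for every vertex, the bags containing it form a connected subtree. All three properties hold, so this is a valid tree decomposition of width max|bag| − 1 = 1, and hence tw(G) ≤ 1.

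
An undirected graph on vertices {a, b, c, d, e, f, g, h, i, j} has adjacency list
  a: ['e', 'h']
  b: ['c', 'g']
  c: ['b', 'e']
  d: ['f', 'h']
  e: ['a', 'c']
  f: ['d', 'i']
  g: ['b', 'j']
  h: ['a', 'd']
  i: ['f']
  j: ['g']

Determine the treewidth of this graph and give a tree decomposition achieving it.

The largest bag has 2 vertices, giving width 1; this decomposition certifies tw(G) ≤ 1. Any graph with an edge has treewidth ≥ 1, and G has the edge j–g. Therefore the treewidth is 1.

Treewidth 1.
Bags: B1 = {g, j}  B2 = {b, g}  B3 = {b, c}  B4 = {c, e}  B5 = {a, e}  B6 = {a, h}  B7 = {d, h}  B8 = {d, f}  B9 = {f, i}
Tree: B1–B2, B2–B3, B3–B4, B4–B5, B5–B6, B6–B7, B7–B8, B8–B9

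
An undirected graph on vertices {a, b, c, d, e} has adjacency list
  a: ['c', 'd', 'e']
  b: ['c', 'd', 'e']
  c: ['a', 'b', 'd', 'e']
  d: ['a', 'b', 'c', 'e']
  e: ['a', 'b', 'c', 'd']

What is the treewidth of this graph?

3

A width-3 tree decomposition is:
Bags: B1 = {b, c, d, e}  B2 = {a, c, d, e}
Tree: B1–B2
The largest bag has 4 vertices, giving width 3; this decomposition certifies tw(G) ≤ 3. Conversely, {a, c, d, e} is a clique of size 4, and the vertices of any clique must share a bag in every tree decomposition; so some bag has ≥ 4 vertices and tw(G) ≥ 3. Combining the bounds, tw(G) = 3.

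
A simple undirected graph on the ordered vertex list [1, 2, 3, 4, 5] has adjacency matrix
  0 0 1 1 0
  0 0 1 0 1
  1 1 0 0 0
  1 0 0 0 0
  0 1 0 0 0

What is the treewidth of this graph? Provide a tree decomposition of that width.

Treewidth 1.
Bags: B1 = {1, 4}  B2 = {1, 3}  B3 = {2, 3}  B4 = {2, 5}
Tree: B1–B2, B2–B3, B3–B4

Each bag holds 2 vertices, so the decomposition has width 1, which upper-bounds the treewidth. G has an edge, so its treewidth is at least 1. Combining the bounds, tw(G) = 1.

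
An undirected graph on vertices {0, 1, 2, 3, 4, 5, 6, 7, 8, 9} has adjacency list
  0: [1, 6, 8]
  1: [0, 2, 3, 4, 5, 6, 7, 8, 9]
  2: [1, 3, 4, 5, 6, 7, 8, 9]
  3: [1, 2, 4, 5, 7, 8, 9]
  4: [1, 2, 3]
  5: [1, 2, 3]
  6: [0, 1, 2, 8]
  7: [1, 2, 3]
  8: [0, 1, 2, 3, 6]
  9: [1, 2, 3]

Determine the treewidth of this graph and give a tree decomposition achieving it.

The largest bag has 4 vertices, giving width 3; this decomposition certifies tw(G) ≤ 3. Conversely, {0, 1, 6, 8} is a clique of size 4, and the vertices of any clique must share a bag in every tree decomposition; so some bag has ≥ 4 vertices and tw(G) ≥ 3. Hence tw(G) = 3 exactly.

Treewidth 3.
One such decomposition:
Bags: B1 = {1, 2, 3, 8}  B2 = {1, 2, 3, 4}  B3 = {1, 2, 6, 8}  B4 = {1, 2, 3, 7}  B5 = {1, 2, 3, 5}  B6 = {0, 1, 6, 8}  B7 = {1, 2, 3, 9}
Tree: B1–B2, B1–B3, B2–B4, B4–B5, B3–B6, B1–B7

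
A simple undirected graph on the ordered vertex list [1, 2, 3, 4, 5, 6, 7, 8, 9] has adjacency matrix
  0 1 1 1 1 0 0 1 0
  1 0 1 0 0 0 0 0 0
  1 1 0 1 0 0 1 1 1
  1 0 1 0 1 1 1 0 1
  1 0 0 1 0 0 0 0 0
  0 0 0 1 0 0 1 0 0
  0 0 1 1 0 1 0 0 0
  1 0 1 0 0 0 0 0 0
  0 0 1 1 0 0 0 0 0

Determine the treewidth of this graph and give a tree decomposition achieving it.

Each bag holds 3 vertices, so the decomposition has width 2, which upper-bounds the treewidth. Conversely, {1, 3, 8} is a clique of size 3, and the vertices of any clique must share a bag in every tree decomposition; so some bag has ≥ 3 vertices and tw(G) ≥ 2. Hence tw(G) = 2 exactly.

Treewidth 2.
Bags: B1 = {1, 3, 4}  B2 = {1, 3, 8}  B3 = {1, 4, 5}  B4 = {3, 4, 7}  B5 = {4, 6, 7}  B6 = {1, 2, 3}  B7 = {3, 4, 9}
Tree: B1–B2, B1–B3, B1–B4, B4–B5, B2–B6, B1–B7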